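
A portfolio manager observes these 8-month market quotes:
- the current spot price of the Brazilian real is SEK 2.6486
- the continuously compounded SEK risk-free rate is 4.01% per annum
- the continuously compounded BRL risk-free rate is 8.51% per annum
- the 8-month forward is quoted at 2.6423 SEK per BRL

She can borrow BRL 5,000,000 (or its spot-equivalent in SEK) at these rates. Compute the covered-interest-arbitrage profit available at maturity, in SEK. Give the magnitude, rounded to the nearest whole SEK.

T = 8/12 years.
Keep in BRL, deliver into the forward: 5,000,000·1.0583735398·2.6423 = SEK 13,982,702.02.
Swap to SEK now, deposit: 5,000,000·2.6486·1.0270938745 = SEK 13,601,804.18.
The quoted forward overvalues BRL, so borrow SEK, buy BRL at spot, deposit the BRL at 8.51%, and sell the proceeds forward at 2.6423.
Arbitrage profit = |13,982,702.02 − 13,601,804.18| = SEK 380,898.

SEK 380,898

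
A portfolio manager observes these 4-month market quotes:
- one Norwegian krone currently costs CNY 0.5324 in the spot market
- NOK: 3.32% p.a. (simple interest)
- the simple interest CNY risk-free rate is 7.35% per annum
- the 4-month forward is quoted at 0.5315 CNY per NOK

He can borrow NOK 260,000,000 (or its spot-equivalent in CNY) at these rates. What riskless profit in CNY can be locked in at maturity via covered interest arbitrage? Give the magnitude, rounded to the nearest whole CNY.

T = 4/12 years.
Invest the NOK and cover forward: 260,000,000 × 1.01106666667 × 0.5315 = CNY 139,719,302.67.
Convert at spot and invest in CNY: 260,000,000 × 0.5324 × 1.024500 = CNY 141,815,388.00.
The quoted forward undervalues NOK, so borrow NOK, convert to CNY at spot, deposit the CNY at 7.35%, and buy NOK forward at 0.5315 to cover the loan.
Profit = 141,815,388.00 − 139,719,302.67 = CNY 2,096,085.

CNY 2,096,085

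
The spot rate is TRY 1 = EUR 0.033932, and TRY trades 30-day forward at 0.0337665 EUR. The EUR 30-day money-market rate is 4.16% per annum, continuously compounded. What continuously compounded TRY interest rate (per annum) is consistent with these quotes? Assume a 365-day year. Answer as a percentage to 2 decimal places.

T = 30/365 years.
F/S = 0.0337665/0.033932 = 0.9951226 = (growth of EUR) / (growth of TRY).
EUR growth factor: e^(0.0416×30/365) = 1.003425.
That pins the TRY growth at 1.0083431.
Take logs: ln 1.0083431 / (30/365) = 0.101087, so 10.11%.

10.11%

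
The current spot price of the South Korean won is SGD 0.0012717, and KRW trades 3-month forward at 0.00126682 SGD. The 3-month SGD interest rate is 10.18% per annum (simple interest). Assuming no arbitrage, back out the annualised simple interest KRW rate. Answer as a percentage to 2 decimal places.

11.76%

T = 3/12 years.
By CIP, F/S equals the SGD-to-KRW growth ratio: 0.00126682/0.0012717 = 0.9961626.
The SGD side grows by 1 + 0.1018×3/12 = 1.025450.
That pins the KRW growth at 1.0294002.
r = (1.0294002 − 1)/(3/12) = 0.117601 → 11.76%.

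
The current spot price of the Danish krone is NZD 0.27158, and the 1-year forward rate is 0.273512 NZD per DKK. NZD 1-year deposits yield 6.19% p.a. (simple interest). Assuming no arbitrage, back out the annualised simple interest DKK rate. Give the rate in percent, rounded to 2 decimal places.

5.44%

T = 1 year.
CIP gives F = S · g_NZD/g_DKK, so g_NZD/g_DKK = 0.273512/0.27158 = 1.0071139.
The NZD side grows by 1 + 0.0619×1 = 1.061900.
That pins the DKK growth at 1.0543991.
r = (1.0543991 − 1)/1 = 0.054399 → 5.44%.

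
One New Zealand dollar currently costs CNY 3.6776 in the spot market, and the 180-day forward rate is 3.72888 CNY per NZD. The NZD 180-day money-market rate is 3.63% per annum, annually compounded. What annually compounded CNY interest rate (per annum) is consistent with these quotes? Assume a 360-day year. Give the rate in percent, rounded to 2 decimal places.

6.54%

T = 180/360 years.
CIP gives F = S · g_CNY/g_NZD, so g_CNY/g_NZD = 3.72888/3.6776 = 1.0139439.
The NZD side grows by (1 + 0.0363)^(180/360) = 1.0179882.
That pins the CNY growth at 1.0321829.
Annualise: 1.0321829^(360/180) − 1 = 0.065402 = 6.54%.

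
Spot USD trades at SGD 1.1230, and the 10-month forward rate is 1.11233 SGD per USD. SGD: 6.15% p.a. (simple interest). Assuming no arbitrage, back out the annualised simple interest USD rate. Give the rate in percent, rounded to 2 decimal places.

T = 10/12 years.
F/S = 1.11233/1.123 = 0.9904987 = (growth of SGD) / (growth of USD).
SGD growth factor: 1 + 0.0615×10/12 = 1.051250.
Hence g_USD = 1.0613341.
(1.0613341 − 1)/T = 0.073601, i.e. 7.36%.

7.36%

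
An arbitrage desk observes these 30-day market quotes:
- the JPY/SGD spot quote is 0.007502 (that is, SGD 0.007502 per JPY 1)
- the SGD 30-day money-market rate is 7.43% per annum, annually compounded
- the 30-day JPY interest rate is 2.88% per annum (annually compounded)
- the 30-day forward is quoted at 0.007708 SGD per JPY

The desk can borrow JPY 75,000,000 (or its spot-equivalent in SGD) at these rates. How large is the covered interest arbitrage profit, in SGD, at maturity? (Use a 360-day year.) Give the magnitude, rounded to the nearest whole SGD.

SGD 13,449

T = 30/360 years.
Keep in JPY, deliver into the forward: 75,000,000·1.00236889·0.007708 = SGD 579,469.46.
Swap to SGD now, deposit: 75,000,000·0.007502·1.00599031 = SGD 566,020.45.
The quoted forward overvalues JPY, so borrow SGD, buy JPY at spot, deposit the JPY at 2.88%, and sell the proceeds forward at 0.007708.
The gap between the two covered legs is SGD 13,449.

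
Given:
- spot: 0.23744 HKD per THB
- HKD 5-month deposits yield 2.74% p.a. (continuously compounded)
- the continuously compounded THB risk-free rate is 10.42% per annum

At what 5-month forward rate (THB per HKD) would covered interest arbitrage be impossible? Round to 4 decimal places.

T = 5/12 years.
HKD growth factor: e^(0.0274×5/12) = 1.0114821.
THB accumulates by e^(0.1042×5/12) = 1.044373.
Forward (HKD per THB) = 0.23744 × 1.0114821 / 1.044373 = 0.2299622.
Quoted the other way: 1/0.2299622 = 4.3485 THB per HKD.

4.3485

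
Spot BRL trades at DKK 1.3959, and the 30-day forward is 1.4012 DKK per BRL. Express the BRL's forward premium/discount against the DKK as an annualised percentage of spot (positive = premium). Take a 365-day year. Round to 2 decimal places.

T = 30/365 years.
Period premium: (1.4012 − 1.3959)/1.3959 = 0.0037968.
Annualise by dividing by T: 0.0037968 / (30/365) = 0.046194 → 4.62%.

+4.62%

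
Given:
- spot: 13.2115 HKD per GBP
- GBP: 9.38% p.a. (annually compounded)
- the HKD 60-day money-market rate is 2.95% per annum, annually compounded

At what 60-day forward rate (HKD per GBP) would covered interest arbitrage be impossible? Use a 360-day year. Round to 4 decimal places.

13.0788

T = 60/360 years.
HKD growth factor: (1 + 0.0295)^(60/360) = 1.0048573.
GBP accumulates by (1 + 0.0938)^(60/360) = 1.01505518.
Forward (HKD per GBP) = 13.2115 × 1.0048573 / 1.01505518 = 13.078769.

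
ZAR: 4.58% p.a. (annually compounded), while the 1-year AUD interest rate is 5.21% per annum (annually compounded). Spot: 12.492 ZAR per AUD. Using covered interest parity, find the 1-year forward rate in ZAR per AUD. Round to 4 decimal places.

12.4172

T = 1 year.
Growth of 1 ZAR over T: (1 + 0.0458)^1 = 1.045800.
Growth of 1 AUD over T: (1 + 0.0521)^1 = 1.052100.
Forward (ZAR per AUD) = 12.492 × 1.045800 / 1.052100 = 12.417198.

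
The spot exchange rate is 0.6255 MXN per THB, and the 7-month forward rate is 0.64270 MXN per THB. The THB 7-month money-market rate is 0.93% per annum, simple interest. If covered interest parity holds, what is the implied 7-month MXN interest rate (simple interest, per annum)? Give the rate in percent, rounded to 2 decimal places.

T = 7/12 years.
CIP gives F = S · g_MXN/g_THB, so g_MXN/g_THB = 0.6427/0.6255 = 1.0274980.
THB growth factor: 1 + 0.0093×7/12 = 1.005425.
That pins the MXN growth at 1.0330722.
(1.0330722 − 1)/T = 0.056695, i.e. 5.67%.

5.67%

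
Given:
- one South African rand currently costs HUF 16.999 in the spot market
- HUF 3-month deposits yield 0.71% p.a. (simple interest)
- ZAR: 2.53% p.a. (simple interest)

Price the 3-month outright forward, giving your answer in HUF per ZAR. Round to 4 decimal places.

16.9221

T = 3/12 years.
HUF accumulates by 1 + 0.0071×3/12 = 1.001775.
ZAR accumulates by 1 + 0.0253×3/12 = 1.006325.
So F = 16.999 × 1.001775 / 1.006325 = 16.922141 (HUF/ZAR).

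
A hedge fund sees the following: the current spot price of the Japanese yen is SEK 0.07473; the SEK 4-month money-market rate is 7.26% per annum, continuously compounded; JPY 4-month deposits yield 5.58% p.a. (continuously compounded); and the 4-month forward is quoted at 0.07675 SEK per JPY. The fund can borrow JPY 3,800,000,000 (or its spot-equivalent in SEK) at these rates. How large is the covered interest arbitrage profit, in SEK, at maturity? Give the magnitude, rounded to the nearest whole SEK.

SEK 6,195,455

T = 4/12 years.
Keep in JPY, deliver into the forward: 3,800,000,000·1.01877405748·0.07675 = SEK 297,125,453.86.
Swap to SEK now, deposit: 3,800,000,000·0.07473·1.02449519644 = SEK 290,929,998.91.
The quoted forward overvalues JPY, so borrow SEK, buy JPY at spot, deposit the JPY at 5.58%, and sell the proceeds forward at 0.07675.
The gap between the two covered legs is SEK 6,195,455.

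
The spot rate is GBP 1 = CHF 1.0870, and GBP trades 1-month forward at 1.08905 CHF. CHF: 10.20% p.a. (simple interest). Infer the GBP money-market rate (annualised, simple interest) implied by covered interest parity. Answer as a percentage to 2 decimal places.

7.92%

T = 1/12 years.
F/S = 1.08905/1.087 = 1.0018859 = (growth of CHF) / (growth of GBP).
CHF growth factor: 1 + 0.1020×1/12 = 1.008500.
Hence g_GBP = 1.0066016.
(1.0066016 − 1)/T = 0.079219, i.e. 7.92%.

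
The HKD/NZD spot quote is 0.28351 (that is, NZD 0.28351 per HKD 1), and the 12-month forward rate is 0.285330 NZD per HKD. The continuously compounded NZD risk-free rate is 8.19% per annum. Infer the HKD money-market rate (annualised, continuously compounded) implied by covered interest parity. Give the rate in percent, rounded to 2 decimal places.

T = 1 year.
By CIP, F/S equals the NZD-to-HKD growth ratio: 0.28533/0.28351 = 1.0064195.
The NZD side grows by e^(0.0819×1) = 1.0853473.
So the HKD growth factor = 1.0784244.
r = ln(1.0784244)/1 = 0.075501 → 7.55%.

7.55%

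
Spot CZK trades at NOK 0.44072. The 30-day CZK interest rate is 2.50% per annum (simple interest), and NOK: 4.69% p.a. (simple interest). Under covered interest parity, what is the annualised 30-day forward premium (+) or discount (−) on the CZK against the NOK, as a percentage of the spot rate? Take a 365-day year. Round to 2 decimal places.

T = 30/365 years.
No-arbitrage forward: 0.44072 × 1.0038548 / 1.0020548 = 0.44151167 NOK/CZK.
(F − S)/S ÷ T = (0.44151167 − 0.44072)/0.44072/(30/365) = 0.021855 → 2.19%.

+2.19%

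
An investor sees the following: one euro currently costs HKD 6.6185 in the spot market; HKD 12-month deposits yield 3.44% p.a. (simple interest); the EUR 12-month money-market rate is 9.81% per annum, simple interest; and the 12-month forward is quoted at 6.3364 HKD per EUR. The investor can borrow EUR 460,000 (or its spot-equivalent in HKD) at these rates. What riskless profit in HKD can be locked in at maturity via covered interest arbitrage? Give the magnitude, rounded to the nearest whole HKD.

T = 1 year.
Keep in EUR, deliver into the forward: 460,000·1.098100·6.3364 = HKD 3,200,680.39.
Swap to HKD now, deposit: 460,000·6.6185·1.034400 = HKD 3,149,241.14.
The quoted forward overvalues EUR, so borrow HKD, buy EUR at spot, deposit the EUR at 9.81%, and sell the proceeds forward at 6.3364.
Arbitrage profit = |3,200,680.39 − 3,149,241.14| = HKD 51,439.

HKD 51,439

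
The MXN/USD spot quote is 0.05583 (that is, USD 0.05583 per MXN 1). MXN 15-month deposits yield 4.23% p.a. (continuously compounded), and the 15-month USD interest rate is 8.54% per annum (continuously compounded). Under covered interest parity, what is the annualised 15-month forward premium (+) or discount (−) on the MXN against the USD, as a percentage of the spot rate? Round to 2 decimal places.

T = 15/12 years.
No-arbitrage forward: 0.05583 × 1.1126561 / 1.0542978 = 0.05892034 USD/MXN.
Annualised premium = (F − S)/S × (1/T) = (0.05892034 − 0.05583)/0.05583 ÷ (15/12) = 4.43%.

+4.43%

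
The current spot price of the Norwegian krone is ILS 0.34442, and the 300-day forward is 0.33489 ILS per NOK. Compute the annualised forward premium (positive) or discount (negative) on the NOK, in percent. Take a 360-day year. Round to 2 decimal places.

-3.32%

T = 300/360 years.
NOK trades forward at -2.76697% vs spot over the period.
Per annum: -0.0276697 / (300/360) = -0.033204 = -3.32%.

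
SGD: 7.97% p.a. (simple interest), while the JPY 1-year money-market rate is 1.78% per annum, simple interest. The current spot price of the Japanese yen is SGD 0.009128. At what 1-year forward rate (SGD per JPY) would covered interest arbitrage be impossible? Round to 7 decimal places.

0.0096831

T = 1 year.
SGD accumulates by 1 + 0.0797×1 = 1.079700.
Growth of 1 JPY over T: 1 + 0.0178×1 = 1.017800.
Forward (SGD per JPY) = 0.009128 × 1.079700 / 1.017800 = 0.009683142.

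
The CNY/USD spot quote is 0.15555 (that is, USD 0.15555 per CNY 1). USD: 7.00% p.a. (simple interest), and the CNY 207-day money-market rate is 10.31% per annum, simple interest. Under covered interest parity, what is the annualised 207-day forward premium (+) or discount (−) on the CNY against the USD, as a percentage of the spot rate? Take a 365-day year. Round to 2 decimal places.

-3.13%

T = 207/365 years.
F = S · g_USD/g_CNY = 0.15555 × 1.0396986/1.0584704 = 0.15279135.
Annualised premium = (F − S)/S × (1/T) = (0.15279135 − 0.15555)/0.15555 ÷ (207/365) = -3.13%.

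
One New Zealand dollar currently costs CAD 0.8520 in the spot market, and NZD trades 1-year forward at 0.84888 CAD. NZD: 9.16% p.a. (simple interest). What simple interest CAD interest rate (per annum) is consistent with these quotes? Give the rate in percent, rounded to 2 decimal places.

T = 1 year.
By CIP, F/S equals the CAD-to-NZD growth ratio: 0.84888/0.852 = 0.9963380.
The NZD side grows by 1 + 0.0916×1 = 1.091600.
Hence g_CAD = 1.0876026.
r = (1.0876026 − 1)/1 = 0.087603 → 8.76%.

8.76%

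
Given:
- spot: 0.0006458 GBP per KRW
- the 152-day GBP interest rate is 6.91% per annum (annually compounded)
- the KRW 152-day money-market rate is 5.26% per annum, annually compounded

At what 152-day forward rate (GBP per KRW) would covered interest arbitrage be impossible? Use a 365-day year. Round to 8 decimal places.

0.00065000

T = 152/365 years.
GBP accumulates by (1 + 0.0691)^(152/365) = 1.028216.
Growth of 1 KRW over T: (1 + 0.0526)^(152/365) = 1.0215775.
Forward (GBP per KRW) = 0.0006458 × 1.028216 / 1.0215775 = 0.0006499966.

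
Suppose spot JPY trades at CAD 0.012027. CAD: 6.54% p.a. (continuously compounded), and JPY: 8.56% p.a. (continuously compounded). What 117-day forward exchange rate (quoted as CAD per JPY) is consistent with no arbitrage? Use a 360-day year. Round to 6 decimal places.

0.011948

T = 117/360 years.
CAD accumulates by e^(0.0654×117/360) = 1.0214825.
JPY growth factor: e^(0.0856×117/360) = 1.0282106.
CIP: F = S · (grow CAD)/(grow JPY) = 0.012027 × 1.0214825/1.0282106 = 0.01194830 CAD per JPY.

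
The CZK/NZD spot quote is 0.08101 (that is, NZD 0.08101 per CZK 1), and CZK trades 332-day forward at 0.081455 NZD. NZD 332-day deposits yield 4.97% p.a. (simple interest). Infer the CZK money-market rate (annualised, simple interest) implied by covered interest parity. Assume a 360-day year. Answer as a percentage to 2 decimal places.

T = 332/360 years.
CIP gives F = S · g_NZD/g_CZK, so g_NZD/g_CZK = 0.081455/0.08101 = 1.0054931.
NZD growth factor: 1 + 0.0497×332/360 = 1.0458344.
That pins the CZK growth at 1.0401209.
(1.0401209 − 1)/T = 0.043505, i.e. 4.35%.

4.35%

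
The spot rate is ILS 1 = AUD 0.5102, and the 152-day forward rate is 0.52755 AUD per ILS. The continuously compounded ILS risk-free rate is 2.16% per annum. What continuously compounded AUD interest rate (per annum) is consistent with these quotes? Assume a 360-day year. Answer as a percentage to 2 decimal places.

10.08%

T = 152/360 years.
CIP gives F = S · g_AUD/g_ILS, so g_AUD/g_ILS = 0.52755/0.5102 = 1.0340063.
ILS growth factor: e^(0.0216×152/360) = 1.0091617.
So the AUD growth factor = 1.0434796.
Take logs: ln 1.0434796 / (152/360) = 0.100802, so 10.08%.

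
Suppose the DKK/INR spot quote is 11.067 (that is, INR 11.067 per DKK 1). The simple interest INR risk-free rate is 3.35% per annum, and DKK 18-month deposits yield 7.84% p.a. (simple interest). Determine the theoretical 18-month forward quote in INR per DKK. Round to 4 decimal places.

T = 18/12 years.
Growth of 1 INR over T: 1 + 0.0335×18/12 = 1.050250.
Growth of 1 DKK over T: 1 + 0.0784×18/12 = 1.117600.
CIP: F = S · (grow INR)/(grow DKK) = 11.067 × 1.050250/1.117600 = 10.400069 INR per DKK.

10.4001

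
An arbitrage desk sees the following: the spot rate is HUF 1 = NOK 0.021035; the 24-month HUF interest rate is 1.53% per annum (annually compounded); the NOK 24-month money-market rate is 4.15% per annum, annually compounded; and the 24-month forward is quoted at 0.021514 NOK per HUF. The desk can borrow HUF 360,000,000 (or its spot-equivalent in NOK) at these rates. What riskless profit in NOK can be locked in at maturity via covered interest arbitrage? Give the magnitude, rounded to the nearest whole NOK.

T = 2 years.
Keep in HUF, deliver into the forward: 360,000,000·1.03083409·0.021514 = NOK 7,983,851.26.
Swap to NOK now, deposit: 360,000,000·0.021035·1.08472225 = NOK 8,214,167.71.
The quoted forward undervalues HUF, so borrow HUF, convert to NOK at spot, deposit the NOK at 4.15%, and buy HUF forward at 0.021514 to cover the loan.
The gap between the two covered legs is NOK 230,316.

NOK 230,316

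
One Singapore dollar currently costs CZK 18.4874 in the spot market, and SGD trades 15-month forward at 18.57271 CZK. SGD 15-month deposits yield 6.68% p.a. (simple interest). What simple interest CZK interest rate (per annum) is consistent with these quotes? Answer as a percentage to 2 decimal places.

T = 15/12 years.
F/S = 18.57271/18.4874 = 1.0046145 = (growth of CZK) / (growth of SGD).
The SGD side grows by 1 + 0.0668×15/12 = 1.083500.
So the CZK growth factor = 1.0884998.
(1.0884998 − 1)/T = 0.070800, i.e. 7.08%.

7.08%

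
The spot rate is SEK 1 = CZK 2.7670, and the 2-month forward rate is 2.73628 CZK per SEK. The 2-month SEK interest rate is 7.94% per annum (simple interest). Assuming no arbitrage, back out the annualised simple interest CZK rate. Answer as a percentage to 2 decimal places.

T = 2/12 years.
CIP gives F = S · g_CZK/g_SEK, so g_CZK/g_SEK = 2.73628/2.767 = 0.9888977.
SEK growth factor: 1 + 0.0794×2/12 = 1.0132333.
Hence g_CZK = 1.0019841.
r = (1.0019841 − 1)/(2/12) = 0.011905 → 1.19%.

1.19%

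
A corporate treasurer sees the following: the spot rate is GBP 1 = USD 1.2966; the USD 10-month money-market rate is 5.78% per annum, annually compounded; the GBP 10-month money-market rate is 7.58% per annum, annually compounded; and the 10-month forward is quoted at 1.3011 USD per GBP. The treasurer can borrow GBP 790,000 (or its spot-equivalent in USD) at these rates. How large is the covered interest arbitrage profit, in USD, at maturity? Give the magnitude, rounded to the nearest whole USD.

USD 18,978

T = 10/12 years.
Invest the GBP and cover forward: 790,000 × 1.062778965 × 1.3011 = USD 1,092,397.55.
Convert at spot and invest in USD: 790,000 × 1.2966 × 1.047939721 = USD 1,073,419.33.
The quoted forward overvalues GBP, so borrow USD, buy GBP at spot, deposit the GBP at 7.58%, and sell the proceeds forward at 1.3011.
Profit = 1,092,397.55 − 1,073,419.33 = USD 18,978.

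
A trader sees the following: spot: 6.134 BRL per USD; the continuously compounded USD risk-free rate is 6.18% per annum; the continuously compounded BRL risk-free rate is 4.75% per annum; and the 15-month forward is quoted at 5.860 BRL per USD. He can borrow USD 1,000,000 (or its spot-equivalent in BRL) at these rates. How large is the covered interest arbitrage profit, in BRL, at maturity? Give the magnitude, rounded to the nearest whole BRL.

T = 15/12 years.
Keep in USD, deliver into the forward: 1,000,000·1.080312121·5.860 = BRL 6,330,629.03.
Swap to BRL now, deposit: 1,000,000·6.134·1.061173106 = BRL 6,509,235.83.
The quoted forward undervalues USD, so borrow USD, convert to BRL at spot, deposit the BRL at 4.75%, and buy USD forward at 5.860 to cover the loan.
Profit = 6,509,235.83 − 6,330,629.03 = BRL 178,607.

BRL 178,607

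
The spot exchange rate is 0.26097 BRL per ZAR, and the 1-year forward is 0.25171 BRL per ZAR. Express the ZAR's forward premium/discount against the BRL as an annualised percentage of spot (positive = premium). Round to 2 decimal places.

-3.55%

T = 1 year.
ZAR trades forward at -3.54830% vs spot over the period.
×(1/T) gives -3.55% p.a.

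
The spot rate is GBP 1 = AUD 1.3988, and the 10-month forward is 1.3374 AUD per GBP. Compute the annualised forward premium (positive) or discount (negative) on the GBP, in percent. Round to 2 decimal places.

-5.27%

T = 10/12 years.
(F − S)/S = (1.3374 − 1.3988)/1.3988 = -0.0438948.
×(1/T) gives -5.27% p.a.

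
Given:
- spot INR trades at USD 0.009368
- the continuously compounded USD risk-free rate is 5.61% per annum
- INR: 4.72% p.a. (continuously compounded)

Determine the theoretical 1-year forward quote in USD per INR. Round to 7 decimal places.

T = 1 year.
USD growth factor: e^(0.0561×1) = 1.0577034.
Growth of 1 INR over T: e^(0.0472×1) = 1.0483317.
CIP: F = S · (grow USD)/(grow INR) = 0.009368 × 1.0577034/1.0483317 = 0.009451746 USD per INR.

0.0094517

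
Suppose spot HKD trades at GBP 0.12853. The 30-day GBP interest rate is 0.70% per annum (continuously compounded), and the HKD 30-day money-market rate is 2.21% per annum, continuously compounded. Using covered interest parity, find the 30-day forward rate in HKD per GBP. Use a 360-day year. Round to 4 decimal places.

7.7901

T = 30/360 years.
GBP growth factor: e^(0.0070×30/360) = 1.0005835.
HKD growth factor: e^(0.0221×30/360) = 1.0018434.
So F = 0.12853 × 1.0005835 / 1.0018434 = 0.1283684 (GBP/HKD).
Quoted the other way: 1/0.1283684 = 7.7901 HKD per GBP.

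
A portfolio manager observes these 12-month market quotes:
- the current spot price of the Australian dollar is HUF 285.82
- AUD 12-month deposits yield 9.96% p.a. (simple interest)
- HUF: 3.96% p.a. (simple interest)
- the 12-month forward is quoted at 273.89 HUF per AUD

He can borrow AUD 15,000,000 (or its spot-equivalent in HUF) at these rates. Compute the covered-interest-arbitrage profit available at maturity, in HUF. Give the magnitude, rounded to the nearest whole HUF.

T = 1 year.
Route A — deposit AUD, sell forward: 15,000,000 × 1.099600 × 273.89 = HUF 4,517,541,660.00.
Route B — convert at spot, deposit HUF: 15,000,000 × 285.82 × 1.039600 = HUF 4,457,077,080.00.
The quoted forward overvalues AUD, so borrow HUF, buy AUD at spot, deposit the AUD at 9.96%, and sell the proceeds forward at 273.89.
The gap between the two covered legs is HUF 60,464,580.

HUF 60,464,580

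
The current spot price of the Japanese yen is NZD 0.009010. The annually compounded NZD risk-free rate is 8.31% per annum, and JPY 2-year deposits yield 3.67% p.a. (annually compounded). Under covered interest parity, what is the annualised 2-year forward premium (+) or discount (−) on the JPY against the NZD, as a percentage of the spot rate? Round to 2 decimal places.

+4.58%

T = 2 years.
CIP forward (NZD per JPY) = 0.00901 × 1.1731056/1.0747469 = 0.009834577.
Annualised premium = (F − S)/S × (1/T) = (0.009834577 − 0.00901)/0.00901 ÷ 2 = 4.58%.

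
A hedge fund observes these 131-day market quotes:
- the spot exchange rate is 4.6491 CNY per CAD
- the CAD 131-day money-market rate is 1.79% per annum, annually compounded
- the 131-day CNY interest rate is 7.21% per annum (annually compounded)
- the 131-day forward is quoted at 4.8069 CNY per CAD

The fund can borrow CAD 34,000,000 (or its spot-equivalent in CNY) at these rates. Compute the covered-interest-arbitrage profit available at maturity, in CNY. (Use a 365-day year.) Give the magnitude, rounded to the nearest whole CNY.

T = 131/365 years.
Invest the CAD and cover forward: 34,000,000 × 1.00638787842 × 4.8069 = CNY 164,478,600.35.
Convert at spot and invest in CNY: 34,000,000 × 4.6491 × 1.02530145102 = CNY 162,068,785.18.
The quoted forward overvalues CAD, so borrow CNY, buy CAD at spot, deposit the CAD at 1.79%, and sell the proceeds forward at 4.8069.
Profit = 164,478,600.35 − 162,068,785.18 = CNY 2,409,815.

CNY 2,409,815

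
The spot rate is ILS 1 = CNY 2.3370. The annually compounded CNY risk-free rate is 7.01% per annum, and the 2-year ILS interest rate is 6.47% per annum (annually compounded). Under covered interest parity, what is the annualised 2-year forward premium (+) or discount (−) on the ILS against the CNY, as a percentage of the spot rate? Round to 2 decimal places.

T = 2 years.
F = S · g_CNY/g_ILS = 2.337 × 1.145114/1.1335861 = 2.3607659.
Annualised premium = (F − S)/S × (1/T) = (2.3607659 − 2.337)/2.337 ÷ 2 = 0.51%.

+0.51%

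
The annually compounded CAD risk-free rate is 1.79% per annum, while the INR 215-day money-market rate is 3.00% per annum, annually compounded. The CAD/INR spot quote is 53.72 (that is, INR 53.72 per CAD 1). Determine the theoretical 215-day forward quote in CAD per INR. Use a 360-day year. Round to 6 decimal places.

0.018484

T = 215/360 years.
INR growth factor: (1 + 0.0300)^(215/360) = 1.0178099.
CAD growth factor: (1 + 0.0179)^(215/360) = 1.0106521.
So F = 53.72 × 1.0178099 / 1.0106521 = 54.10046 (INR/CAD).
Invert for CAD per INR: 1 / 54.10046 = 0.018484.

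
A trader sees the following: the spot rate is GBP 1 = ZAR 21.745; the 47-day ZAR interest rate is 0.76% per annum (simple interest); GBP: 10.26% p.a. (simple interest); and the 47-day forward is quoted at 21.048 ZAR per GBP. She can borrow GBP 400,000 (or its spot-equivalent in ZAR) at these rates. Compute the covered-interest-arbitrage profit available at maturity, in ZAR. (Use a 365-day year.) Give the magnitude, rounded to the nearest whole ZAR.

ZAR 176,082

T = 47/365 years.
Invest the GBP and cover forward: 400,000 × 1.013211507 × 21.048 = ZAR 8,530,430.32.
Convert at spot and invest in ZAR: 400,000 × 21.745 × 1.00097863 = ZAR 8,706,512.12.
The quoted forward undervalues GBP, so borrow GBP, convert to ZAR at spot, deposit the ZAR at 0.76%, and buy GBP forward at 21.048 to cover the loan.
The gap between the two covered legs is ZAR 176,082.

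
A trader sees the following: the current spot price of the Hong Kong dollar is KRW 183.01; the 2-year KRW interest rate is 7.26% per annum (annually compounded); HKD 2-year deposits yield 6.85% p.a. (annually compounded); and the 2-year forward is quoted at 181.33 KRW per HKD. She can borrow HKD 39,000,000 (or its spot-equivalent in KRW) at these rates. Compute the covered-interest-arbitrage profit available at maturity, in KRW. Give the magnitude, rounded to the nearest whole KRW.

KRW 137,459,326

T = 2 years.
Keep in HKD, deliver into the forward: 39,000,000·1.14169225·181.33 = KRW 8,073,899,172.01.
Swap to KRW now, deposit: 39,000,000·183.01·1.15047076 = KRW 8,211,358,497.72.
The quoted forward undervalues HKD, so borrow HKD, convert to KRW at spot, deposit the KRW at 7.26%, and buy HKD forward at 181.33 to cover the loan.
The gap between the two covered legs is KRW 137,459,326.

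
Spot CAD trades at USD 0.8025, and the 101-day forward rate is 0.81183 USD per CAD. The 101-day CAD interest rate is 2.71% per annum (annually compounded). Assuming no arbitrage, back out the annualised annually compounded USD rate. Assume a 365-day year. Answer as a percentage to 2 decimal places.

7.09%

T = 101/365 years.
CIP gives F = S · g_USD/g_CAD, so g_USD/g_CAD = 0.81183/0.8025 = 1.0116262.
CAD growth factor: (1 + 0.0271)^(101/365) = 1.0074265.
So the USD growth factor = 1.019139.
Annualise: 1.019139^(365/101) − 1 = 0.070914 = 7.09%.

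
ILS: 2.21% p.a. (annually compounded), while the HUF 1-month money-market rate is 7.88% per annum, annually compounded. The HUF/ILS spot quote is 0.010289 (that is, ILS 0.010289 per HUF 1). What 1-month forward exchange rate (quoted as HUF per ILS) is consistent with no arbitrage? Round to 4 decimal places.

97.6294

T = 1/12 years.
ILS accumulates by (1 + 0.0221)^(1/12) = 1.00182327.
HUF accumulates by (1 + 0.0788)^(1/12) = 1.00634079.
So F = 0.010289 × 1.00182327 / 1.00634079 = 0.010242812 (ILS/HUF).
Invert for HUF per ILS: 1 / 0.010242812 = 97.6294.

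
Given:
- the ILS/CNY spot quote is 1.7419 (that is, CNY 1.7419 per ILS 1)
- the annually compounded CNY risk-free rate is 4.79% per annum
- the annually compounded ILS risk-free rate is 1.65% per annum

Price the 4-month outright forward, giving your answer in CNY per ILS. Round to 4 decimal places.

T = 4/12 years.
CNY accumulates by (1 + 0.0479)^(4/12) = 1.0157183.
ILS accumulates by (1 + 0.0165)^(4/12) = 1.005470.
So F = 1.7419 × 1.0157183 / 1.005470 = 1.759654 (CNY/ILS).

1.7597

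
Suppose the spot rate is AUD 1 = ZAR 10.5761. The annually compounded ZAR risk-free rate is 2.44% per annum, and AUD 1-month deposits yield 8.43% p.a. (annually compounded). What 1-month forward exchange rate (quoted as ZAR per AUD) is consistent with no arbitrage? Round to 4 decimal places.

T = 1/12 years.
ZAR accumulates by (1 + 0.0244)^(1/12) = 1.00201094.
AUD growth factor: (1 + 0.0843)^(1/12) = 1.00676735.
CIP: F = S · (grow ZAR)/(grow AUD) = 10.5761 × 1.00201094/1.00676735 = 10.526134 ZAR per AUD.

10.5261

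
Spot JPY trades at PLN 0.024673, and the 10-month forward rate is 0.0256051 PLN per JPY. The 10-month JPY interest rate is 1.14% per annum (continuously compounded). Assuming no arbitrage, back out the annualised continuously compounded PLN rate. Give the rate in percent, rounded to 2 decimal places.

T = 10/12 years.
By CIP, F/S equals the PLN-to-JPY growth ratio: 0.0256051/0.024673 = 1.0377781.
JPY growth factor: e^(0.0114×10/12) = 1.0095453.
That pins the PLN growth at 1.047684.
r = ln(1.047684)/(10/12) = 0.055898 → 5.59%.

5.59%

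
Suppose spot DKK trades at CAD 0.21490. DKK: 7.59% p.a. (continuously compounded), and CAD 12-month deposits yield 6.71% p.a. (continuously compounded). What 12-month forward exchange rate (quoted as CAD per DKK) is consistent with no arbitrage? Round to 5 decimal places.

T = 1 year.
CAD growth factor: e^(0.0671×1) = 1.0694024.
Growth of 1 DKK over T: e^(0.0759×1) = 1.0788547.
So F = 0.2149 × 1.0694024 / 1.0788547 = 0.2130172 (CAD/DKK).

0.21302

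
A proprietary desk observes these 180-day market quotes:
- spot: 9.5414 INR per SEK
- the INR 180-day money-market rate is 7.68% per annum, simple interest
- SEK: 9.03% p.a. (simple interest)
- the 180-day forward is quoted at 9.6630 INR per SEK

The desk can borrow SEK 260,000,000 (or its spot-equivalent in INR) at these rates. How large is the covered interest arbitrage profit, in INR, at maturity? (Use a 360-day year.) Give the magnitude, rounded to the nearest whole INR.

T = 180/360 years.
Route A — deposit SEK, sell forward: 260,000,000 × 1.045150 × 9.6630 = INR 2,625,813,957.00.
Route B — convert at spot, deposit INR: 260,000,000 × 9.5414 × 1.038400 = INR 2,576,025,337.60.
The quoted forward overvalues SEK, so borrow INR, buy SEK at spot, deposit the SEK at 9.03%, and sell the proceeds forward at 9.6630.
Profit = 2,625,813,957.00 − 2,576,025,337.60 = INR 49,788,619.

INR 49,788,619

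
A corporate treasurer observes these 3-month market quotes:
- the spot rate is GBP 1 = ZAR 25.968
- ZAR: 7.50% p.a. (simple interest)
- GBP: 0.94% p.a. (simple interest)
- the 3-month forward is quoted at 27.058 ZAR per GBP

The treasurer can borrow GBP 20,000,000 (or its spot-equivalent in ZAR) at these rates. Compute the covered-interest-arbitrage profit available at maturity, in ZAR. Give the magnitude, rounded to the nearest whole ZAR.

ZAR 13,333,726

T = 3/12 years.
Route A — deposit GBP, sell forward: 20,000,000 × 1.002350 × 27.058 = ZAR 542,431,726.00.
Route B — convert at spot, deposit ZAR: 20,000,000 × 25.968 × 1.018750 = ZAR 529,098,000.00.
The quoted forward overvalues GBP, so borrow ZAR, buy GBP at spot, deposit the GBP at 0.94%, and sell the proceeds forward at 27.058.
Arbitrage profit = |542,431,726.00 − 529,098,000.00| = ZAR 13,333,726.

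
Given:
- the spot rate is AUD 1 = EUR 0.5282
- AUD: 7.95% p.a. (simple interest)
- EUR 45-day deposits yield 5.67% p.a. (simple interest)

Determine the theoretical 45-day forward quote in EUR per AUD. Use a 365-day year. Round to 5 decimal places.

0.52673

T = 45/365 years.
EUR accumulates by 1 + 0.0567×45/365 = 1.0069904.
AUD growth factor: 1 + 0.0795×45/365 = 1.0098014.
Forward (EUR per AUD) = 0.5282 × 1.0069904 / 1.0098014 = 0.5267296.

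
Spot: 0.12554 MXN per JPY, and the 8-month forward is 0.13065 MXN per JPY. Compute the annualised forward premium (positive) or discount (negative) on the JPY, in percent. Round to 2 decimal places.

+6.11%

T = 8/12 years.
JPY trades forward at +4.07042% vs spot over the period.
Per annum: 0.0407042 / (8/12) = 0.061056 = 6.11%.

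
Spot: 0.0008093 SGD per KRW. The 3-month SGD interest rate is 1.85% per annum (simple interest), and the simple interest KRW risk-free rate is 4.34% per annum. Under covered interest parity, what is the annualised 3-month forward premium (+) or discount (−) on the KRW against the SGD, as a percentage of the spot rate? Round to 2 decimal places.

T = 3/12 years.
CIP forward (SGD per KRW) = 0.0008093 × 1.004625/1.010850 = 0.0008043162.
(F − S)/S ÷ T = (0.0008043162 − 0.0008093)/0.0008093/(3/12) = -0.024633 → -2.46%.

-2.46%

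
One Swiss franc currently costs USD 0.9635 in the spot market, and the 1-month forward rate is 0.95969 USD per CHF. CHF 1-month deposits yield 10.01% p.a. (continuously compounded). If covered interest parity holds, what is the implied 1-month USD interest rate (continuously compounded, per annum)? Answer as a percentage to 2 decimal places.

T = 1/12 years.
F/S = 0.95969/0.9635 = 0.9960457 = (growth of USD) / (growth of CHF).
CHF growth factor: e^(0.1001×1/12) = 1.0083766.
That pins the USD growth at 1.0043892.
r = ln(1.0043892)/(1/12) = 0.052555 → 5.26%.

5.26%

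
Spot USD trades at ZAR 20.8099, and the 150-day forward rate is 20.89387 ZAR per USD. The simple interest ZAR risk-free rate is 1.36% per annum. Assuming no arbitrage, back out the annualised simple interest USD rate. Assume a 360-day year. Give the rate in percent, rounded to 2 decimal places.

T = 150/360 years.
F/S = 20.89387/20.8099 = 1.0040351 = (growth of ZAR) / (growth of USD).
ZAR growth factor: 1 + 0.0136×150/360 = 1.0056667.
Hence g_USD = 1.001625.
r = (1.001625 − 1)/(150/360) = 0.003900 → 0.39%.

0.39%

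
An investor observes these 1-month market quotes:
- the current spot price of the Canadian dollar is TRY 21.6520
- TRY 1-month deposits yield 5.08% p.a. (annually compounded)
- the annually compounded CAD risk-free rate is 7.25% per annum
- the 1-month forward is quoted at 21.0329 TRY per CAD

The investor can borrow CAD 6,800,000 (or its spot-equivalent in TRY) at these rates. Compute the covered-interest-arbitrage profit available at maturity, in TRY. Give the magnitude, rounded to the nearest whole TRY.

T = 1/12 years.
Keep in CAD, deliver into the forward: 6,800,000·1.00584974095·21.0329 = TRY 143,860,371.71.
Swap to TRY now, deposit: 6,800,000·21.6520·1.00413785227 = TRY 147,842,830.89.
The quoted forward undervalues CAD, so borrow CAD, convert to TRY at spot, deposit the TRY at 5.08%, and buy CAD forward at 21.0329 to cover the loan.
Profit = 147,842,830.89 − 143,860,371.71 = TRY 3,982,459.

TRY 3,982,459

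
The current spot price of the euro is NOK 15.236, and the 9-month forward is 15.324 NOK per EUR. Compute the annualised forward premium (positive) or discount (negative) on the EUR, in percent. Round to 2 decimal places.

T = 9/12 years.
EUR trades forward at +0.57758% vs spot over the period.
Per annum: 0.0057758 / (9/12) = 0.007701 = 0.77%.

+0.77%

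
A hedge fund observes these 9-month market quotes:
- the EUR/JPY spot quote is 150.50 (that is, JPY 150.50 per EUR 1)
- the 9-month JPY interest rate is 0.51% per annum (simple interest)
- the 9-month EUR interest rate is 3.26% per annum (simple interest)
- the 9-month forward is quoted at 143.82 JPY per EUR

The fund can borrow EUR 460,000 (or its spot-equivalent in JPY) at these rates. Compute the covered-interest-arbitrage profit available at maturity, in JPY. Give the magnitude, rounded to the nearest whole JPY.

JPY 1,720,061

T = 9/12 years.
Route A — deposit EUR, sell forward: 460,000 × 1.024450 × 143.82 = JPY 67,774,743.54.
Route B — convert at spot, deposit JPY: 460,000 × 150.50 × 1.003825 = JPY 69,494,804.75.
The quoted forward undervalues EUR, so borrow EUR, convert to JPY at spot, deposit the JPY at 0.51%, and buy EUR forward at 143.82 to cover the loan.
Arbitrage profit = |67,774,743.54 − 69,494,804.75| = JPY 1,720,061.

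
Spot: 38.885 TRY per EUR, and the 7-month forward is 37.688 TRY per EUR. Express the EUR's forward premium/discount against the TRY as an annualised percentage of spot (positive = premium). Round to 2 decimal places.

T = 7/12 years.
EUR trades forward at -3.07831% vs spot over the period.
×(1/T) gives -5.28% p.a.

-5.28%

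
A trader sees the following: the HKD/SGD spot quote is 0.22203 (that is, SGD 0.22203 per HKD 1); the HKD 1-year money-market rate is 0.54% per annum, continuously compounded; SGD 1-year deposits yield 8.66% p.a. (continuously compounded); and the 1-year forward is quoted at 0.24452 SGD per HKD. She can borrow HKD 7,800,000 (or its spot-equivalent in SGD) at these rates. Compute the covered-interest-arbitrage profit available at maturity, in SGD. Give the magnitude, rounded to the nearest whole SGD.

T = 1 year.
Route A — deposit HKD, sell forward: 7,800,000 × 1.005414606 × 0.24452 = SGD 1,917,583.04.
Route B — convert at spot, deposit SGD: 7,800,000 × 0.22203 × 1.090460408 = SGD 1,888,496.41.
The quoted forward overvalues HKD, so borrow SGD, buy HKD at spot, deposit the HKD at 0.54%, and sell the proceeds forward at 0.24452.
Arbitrage profit = |1,917,583.04 − 1,888,496.41| = SGD 29,087.

SGD 29,087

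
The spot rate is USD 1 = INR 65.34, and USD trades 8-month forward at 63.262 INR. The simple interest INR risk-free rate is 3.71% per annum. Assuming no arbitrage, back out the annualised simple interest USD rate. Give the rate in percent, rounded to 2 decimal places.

8.76%

T = 8/12 years.
CIP gives F = S · g_INR/g_USD, so g_INR/g_USD = 63.262/65.34 = 0.9681971.
INR growth factor: 1 + 0.0371×8/12 = 1.0247333.
That pins the USD growth at 1.0583933.
(1.0583933 − 1)/T = 0.087590, i.e. 8.76%.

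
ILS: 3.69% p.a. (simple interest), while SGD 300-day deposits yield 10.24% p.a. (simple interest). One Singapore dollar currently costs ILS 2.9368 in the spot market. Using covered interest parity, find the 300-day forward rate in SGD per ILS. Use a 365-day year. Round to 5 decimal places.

0.35830

T = 300/365 years.
ILS growth factor: 1 + 0.0369×300/365 = 1.0303288.
Growth of 1 SGD over T: 1 + 0.1024×300/365 = 1.0841644.
So F = 2.9368 × 1.0303288 / 1.0841644 = 2.790969 (ILS/SGD).
Quoted the other way: 1/2.790969 = 0.35830 SGD per ILS.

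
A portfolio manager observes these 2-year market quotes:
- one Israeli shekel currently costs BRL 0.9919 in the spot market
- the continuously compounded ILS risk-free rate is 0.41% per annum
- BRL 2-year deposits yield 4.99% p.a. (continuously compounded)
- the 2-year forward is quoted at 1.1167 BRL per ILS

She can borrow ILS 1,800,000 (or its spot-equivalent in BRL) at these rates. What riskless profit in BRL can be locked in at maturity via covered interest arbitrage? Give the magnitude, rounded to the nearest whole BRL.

T = 2 years.
Keep in ILS, deliver into the forward: 1,800,000·1.008233712·1.1167 = BRL 2,026,610.26.
Swap to BRL now, deposit: 1,800,000·0.9919·1.104949906 = BRL 1,972,799.66.
The quoted forward overvalues ILS, so borrow BRL, buy ILS at spot, deposit the ILS at 0.41%, and sell the proceeds forward at 1.1167.
The gap between the two covered legs is BRL 53,811.

BRL 53,811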